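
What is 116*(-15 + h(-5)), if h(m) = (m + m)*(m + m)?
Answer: 9860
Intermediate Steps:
h(m) = 4*m² (h(m) = (2*m)*(2*m) = 4*m²)
116*(-15 + h(-5)) = 116*(-15 + 4*(-5)²) = 116*(-15 + 4*25) = 116*(-15 + 100) = 116*85 = 9860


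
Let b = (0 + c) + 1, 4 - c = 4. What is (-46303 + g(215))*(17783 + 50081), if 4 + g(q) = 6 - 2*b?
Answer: -3142306792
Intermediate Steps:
c = 0 (c = 4 - 1*4 = 4 - 4 = 0)
b = 1 (b = (0 + 0) + 1 = 0 + 1 = 1)
g(q) = 0 (g(q) = -4 + (6 - 2*1) = -4 + (6 - 2) = -4 + 4 = 0)
(-46303 + g(215))*(17783 + 50081) = (-46303 + 0)*(17783 + 50081) = -46303*67864 = -3142306792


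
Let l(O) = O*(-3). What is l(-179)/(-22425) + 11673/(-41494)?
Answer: -94683101/310167650 ≈ -0.30526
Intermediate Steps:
l(O) = -3*O
l(-179)/(-22425) + 11673/(-41494) = -3*(-179)/(-22425) + 11673/(-41494) = 537*(-1/22425) + 11673*(-1/41494) = -179/7475 - 11673/41494 = -94683101/310167650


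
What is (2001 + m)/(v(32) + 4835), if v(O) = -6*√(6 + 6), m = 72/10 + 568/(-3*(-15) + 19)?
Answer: 78020461/187014344 + 242049*√3/233767930 ≈ 0.41898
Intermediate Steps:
m = 643/40 (m = 72*(⅒) + 568/(45 + 19) = 36/5 + 568/64 = 36/5 + 568*(1/64) = 36/5 + 71/8 = 643/40 ≈ 16.075)
v(O) = -12*√3
(2001 + m)/(v(32) + 4835) = (2001 + 643/40)/(-12*√3 + 4835) = 80683/(40*(4835 - 12*√3))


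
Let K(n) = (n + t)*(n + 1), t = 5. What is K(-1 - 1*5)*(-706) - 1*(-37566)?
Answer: 34036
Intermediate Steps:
K(n) = (1 + n)*(5 + n) (K(n) = (n + 5)*(n + 1) = (5 + n)*(1 + n) = (1 + n)*(5 + n))
K(-1 - 1*5)*(-706) - 1*(-37566) = (5 + (-1 - 1*5)² + 6*(-1 - 1*5))*(-706) - 1*(-37566) = (5 + (-1 - 5)² + 6*(-1 - 5))*(-706) + 37566 = (5 + (-6)² + 6*(-6))*(-706) + 37566 = (5 + 36 - 36)*(-706) + 37566 = 5*(-706) + 37566 = -3530 + 37566 = 34036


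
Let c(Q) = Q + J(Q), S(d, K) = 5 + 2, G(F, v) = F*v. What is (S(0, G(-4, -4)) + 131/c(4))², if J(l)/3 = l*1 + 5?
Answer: 121104/961 ≈ 126.02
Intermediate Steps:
J(l) = 15 + 3*l (J(l) = 3*(l*1 + 5) = 3*(l + 5) = 3*(5 + l) = 15 + 3*l)
S(d, K) = 7
c(Q) = 15 + 4*Q (c(Q) = Q + (15 + 3*Q) = 15 + 4*Q)
(S(0, G(-4, -4)) + 131/c(4))² = (7 + 131/(15 + 4*4))² = (7 + 131/(15 + 16))² = (7 + 131/31)² = (348/31)² = 121104/961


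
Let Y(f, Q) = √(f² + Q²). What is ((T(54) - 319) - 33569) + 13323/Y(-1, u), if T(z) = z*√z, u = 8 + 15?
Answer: -33888 + 162*√6 + 13323*√530/530 ≈ -32913.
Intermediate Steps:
u = 23
T(z) = z^(3/2)
Y(f, Q) = √(Q² + f²)
((T(54) - 319) - 33569) + 13323/Y(-1, u) = ((54^(3/2) - 319) - 33569) + 13323/(√(23² + (-1)²)) = ((162*√6 - 319) - 33569) + 13323/(√(529 + 1)) = ((-319 + 162*√6) - 33569) + 13323/(√530) = (-33888 + 162*√6) + 13323*(√530/530) = (-33888 + 162*√6) + 13323*√530/530 = -33888 + 162*√6 + 13323*√530/530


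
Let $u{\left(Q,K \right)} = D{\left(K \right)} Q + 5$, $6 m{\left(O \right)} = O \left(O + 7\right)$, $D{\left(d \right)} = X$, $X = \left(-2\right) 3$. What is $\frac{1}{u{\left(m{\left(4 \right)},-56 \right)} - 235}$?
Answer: $- \frac{1}{274} \approx -0.0036496$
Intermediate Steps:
$X = -6$
$D{\left(d \right)} = -6$
$m{\left(O \right)} = \frac{O \left(7 + O\right)}{6}$ ($m{\left(O \right)} = \frac{O \left(O + 7\right)}{6} = \frac{O \left(7 + O\right)}{6}$)
$u{\left(Q,K \right)} = 5 - 6 Q$ ($u{\left(Q,K \right)} = - 6 Q + 5 = 5 - 6 Q$)
$\frac{1}{u{\left(m{\left(4 \right)},-56 \right)} - 235} = \frac{1}{\left(5 - 6 \cdot \frac{1}{6} \cdot 4 \left(7 + 4\right)\right) - 235} = \frac{1}{\left(5 - 6 \cdot \frac{1}{6} \cdot 4 \cdot 11\right) - 235} = \frac{1}{\left(5 - 44\right) - 235} = \frac{1}{-39 - 235} = \frac{1}{-274} = - \frac{1}{274}$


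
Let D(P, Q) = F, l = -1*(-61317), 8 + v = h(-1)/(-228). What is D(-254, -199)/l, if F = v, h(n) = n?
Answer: -1823/13980276 ≈ -0.00013040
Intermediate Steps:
v = -1823/228 (v = -8 - 1/(-228) = -8 - 1*(-1/228) = -8 + 1/228 = -1823/228 ≈ -7.9956)
F = -1823/228 ≈ -7.9956
l = 61317
D(P, Q) = -1823/228
D(-254, -199)/l = -1823/228/61317 = -1823/228*1/61317 = -1823/13980276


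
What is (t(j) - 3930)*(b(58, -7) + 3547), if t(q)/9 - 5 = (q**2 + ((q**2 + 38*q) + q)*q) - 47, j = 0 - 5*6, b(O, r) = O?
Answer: 276474660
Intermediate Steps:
j = -30 (j = 0 - 30 = -30)
t(q) = -378 + 9*q**2 + 9*q*(q**2 + 39*q) (t(q) = 45 + 9*((q**2 + ((q**2 + 38*q) + q)*q) - 47) = 45 + 9*((q**2 + (q**2 + 39*q)*q) - 47) = 45 + 9*((q**2 + q*(q**2 + 39*q)) - 47) = 45 + 9*(-47 + q**2 + q*(q**2 + 39*q)) = 45 + (-423 + 9*q**2 + 9*q*(q**2 + 39*q)) = -378 + 9*q**2 + 9*q*(q**2 + 39*q))
(t(j) - 3930)*(b(58, -7) + 3547) = ((-378 + 9*(-30)**3 + 360*(-30)**2) - 3930)*(58 + 3547) = ((-378 + 9*(-27000) + 360*900) - 3930)*3605 = ((-378 - 243000 + 324000) - 3930)*3605 = (80622 - 3930)*3605 = 76692*3605 = 276474660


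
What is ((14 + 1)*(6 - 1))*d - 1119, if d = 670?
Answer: 49131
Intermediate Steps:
((14 + 1)*(6 - 1))*d - 1119 = ((14 + 1)*(6 - 1))*670 - 1119 = (15*5)*670 - 1119 = 75*670 - 1119 = 50250 - 1119 = 49131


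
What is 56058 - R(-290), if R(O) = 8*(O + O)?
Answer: 60698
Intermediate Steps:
R(O) = 16*O (R(O) = 8*(2*O) = 16*O)
56058 - R(-290) = 56058 - 16*(-290) = 56058 - 1*(-4640) = 56058 + 4640 = 60698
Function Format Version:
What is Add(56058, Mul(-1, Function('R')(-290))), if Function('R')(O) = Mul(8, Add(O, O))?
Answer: 60698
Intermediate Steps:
Function('R')(O) = Mul(16, O) (Function('R')(O) = Mul(8, Mul(2, O)) = Mul(16, O))
Add(56058, Mul(-1, Function('R')(-290))) = Add(56058, Mul(-1, Mul(16, -290))) = Add(56058, Mul(-1, -4640)) = Add(56058, 4640) = 60698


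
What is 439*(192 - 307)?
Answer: -50485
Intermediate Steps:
439*(192 - 307) = 439*(-115) = -50485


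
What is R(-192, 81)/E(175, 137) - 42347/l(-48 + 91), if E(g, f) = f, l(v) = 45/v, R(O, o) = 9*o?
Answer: -249433372/6165 ≈ -40460.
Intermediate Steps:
R(-192, 81)/E(175, 137) - 42347/l(-48 + 91) = (9*81)/137 - 42347/(45/(-48 + 91)) = 729*(1/137) - 42347/(45/43) = 729/137 - 42347/(45*(1/43)) = 729/137 - 42347/45/43 = 729/137 - 42347*43/45 = 729/137 - 1820921/45 = -249433372/6165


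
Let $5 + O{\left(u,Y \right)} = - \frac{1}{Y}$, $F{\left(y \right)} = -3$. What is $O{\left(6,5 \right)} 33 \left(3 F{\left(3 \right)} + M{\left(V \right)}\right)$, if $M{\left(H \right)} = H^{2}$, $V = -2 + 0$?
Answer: $858$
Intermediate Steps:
$V = -2$
$O{\left(u,Y \right)} = -5 - \frac{1}{Y}$
$O{\left(6,5 \right)} 33 \left(3 F{\left(3 \right)} + M{\left(V \right)}\right) = \left(-5 - \frac{1}{5}\right) 33 \left(3 \left(-3\right) + \left(-2\right)^{2}\right) = \left(-5 - \frac{1}{5}\right) 33 \left(-9 + 4\right) = \left(-5 - \frac{1}{5}\right) 33 \left(-5\right) = \left(- \frac{26}{5}\right) 33 \left(-5\right) = \left(- \frac{858}{5}\right) \left(-5\right) = 858$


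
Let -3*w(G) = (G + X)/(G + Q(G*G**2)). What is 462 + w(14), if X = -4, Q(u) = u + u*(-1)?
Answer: 9697/21 ≈ 461.76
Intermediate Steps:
Q(u) = 0 (Q(u) = u - u = 0)
w(G) = -(-4 + G)/(3*G) (w(G) = -(G - 4)/(3*(G + 0)) = -(-4 + G)/(3*G))
462 + w(14) = 462 + (1/3)*(4 - 1*14)/14 = 462 + (1/3)*(1/14)*(4 - 14) = 462 + (1/3)*(1/14)*(-10) = 462 - 5/21 = 9697/21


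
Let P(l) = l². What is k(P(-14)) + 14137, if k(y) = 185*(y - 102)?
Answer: 31527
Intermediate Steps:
k(y) = -18870 + 185*y (k(y) = 185*(-102 + y) = -18870 + 185*y)
k(P(-14)) + 14137 = (-18870 + 185*(-14)²) + 14137 = (-18870 + 185*196) + 14137 = (-18870 + 36260) + 14137 = 17390 + 14137 = 31527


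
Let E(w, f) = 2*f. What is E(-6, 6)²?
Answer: 144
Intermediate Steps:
E(-6, 6)² = (2*6)² = 12² = 144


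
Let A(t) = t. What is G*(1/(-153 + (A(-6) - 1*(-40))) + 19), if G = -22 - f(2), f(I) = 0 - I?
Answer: -45200/119 ≈ -379.83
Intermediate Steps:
f(I) = -I
G = -20 (G = -22 - (-1)*2 = -22 - 1*(-2) = -22 + 2 = -20)
G*(1/(-153 + (A(-6) - 1*(-40))) + 19) = -20*(1/(-153 + (-6 - 1*(-40))) + 19) = -20*(1/(-153 + (-6 + 40)) + 19) = -20*(1/(-153 + 34) + 19) = -20*(1/(-119) + 19) = -20*(-1/119 + 19) = -20*2260/119 = -45200/119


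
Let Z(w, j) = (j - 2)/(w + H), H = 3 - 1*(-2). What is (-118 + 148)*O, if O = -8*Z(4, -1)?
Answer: 80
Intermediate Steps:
H = 5 (H = 3 + 2 = 5)
Z(w, j) = (-2 + j)/(5 + w) (Z(w, j) = (j - 2)/(w + 5) = (-2 + j)/(5 + w))
O = 8/3 (O = -8*(-2 - 1)/(5 + 4) = -8*(-3)/9 = -8*(-1/3) = 8/3 ≈ 2.6667)
(-118 + 148)*O = (-118 + 148)*(8/3) = 30*(8/3) = 80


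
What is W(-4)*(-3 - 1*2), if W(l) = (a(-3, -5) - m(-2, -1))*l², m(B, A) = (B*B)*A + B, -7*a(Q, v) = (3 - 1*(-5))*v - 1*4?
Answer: -6880/7 ≈ -982.86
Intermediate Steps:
a(Q, v) = 4/7 - 8*v/7 (a(Q, v) = -((3 - 1*(-5))*v - 1*4)/7 = -((3 + 5)*v - 4)/7 = -(8*v - 4)/7 = -(-4 + 8*v)/7 = 4/7 - 8*v/7)
m(B, A) = B + A*B² (m(B, A) = B²*A + B = A*B² + B = B + A*B²)
W(l) = 86*l²/7 (W(l) = ((4/7 - 8/7*(-5)) - (-2)*(1 - 1*(-2)))*l² = ((4/7 + 40/7) - (-2)*(1 + 2))*l² = (44/7 - (-2)*3)*l² = (44/7 - 1*(-6))*l² = (44/7 + 6)*l² = 86*l²/7)
W(-4)*(-3 - 1*2) = ((86/7)*(-4)²)*(-3 - 1*2) = ((86/7)*16)*(-3 - 2) = (1376/7)*(-5) = -6880/7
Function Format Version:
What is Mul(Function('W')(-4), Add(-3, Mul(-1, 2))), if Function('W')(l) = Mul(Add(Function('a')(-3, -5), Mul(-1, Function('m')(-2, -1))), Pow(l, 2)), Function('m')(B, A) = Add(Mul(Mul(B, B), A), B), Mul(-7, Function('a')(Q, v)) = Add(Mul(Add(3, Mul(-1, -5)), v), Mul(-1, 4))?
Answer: Rational(-6880, 7) ≈ -982.86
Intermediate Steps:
Function('a')(Q, v) = Add(Rational(4, 7), Mul(Rational(-8, 7), v)) (Function('a')(Q, v) = Mul(Rational(-1, 7), Add(Mul(Add(3, Mul(-1, -5)), v), Mul(-1, 4))) = Mul(Rational(-1, 7), Add(Mul(Add(3, 5), v), -4)) = Mul(Rational(-1, 7), Add(Mul(8, v), -4)) = Mul(Rational(-1, 7), Add(-4, Mul(8, v))) = Add(Rational(4, 7), Mul(Rational(-8, 7), v)))
Function('m')(B, A) = Add(B, Mul(A, Pow(B, 2))) (Function('m')(B, A) = Add(Mul(Pow(B, 2), A), B) = Add(Mul(A, Pow(B, 2)), B) = Add(B, Mul(A, Pow(B, 2))))
Function('W')(l) = Mul(Rational(86, 7), Pow(l, 2)) (Function('W')(l) = Mul(Add(Add(Rational(4, 7), Mul(Rational(-8, 7), -5)), Mul(-1, Mul(-2, Add(1, Mul(-1, -2))))), Pow(l, 2)) = Mul(Add(Add(Rational(4, 7), Rational(40, 7)), Mul(-1, Mul(-2, Add(1, 2)))), Pow(l, 2)) = Mul(Add(Rational(44, 7), Mul(-1, Mul(-2, 3))), Pow(l, 2)) = Mul(Add(Rational(44, 7), Mul(-1, -6)), Pow(l, 2)) = Mul(Add(Rational(44, 7), 6), Pow(l, 2)) = Mul(Rational(86, 7), Pow(l, 2)))
Mul(Function('W')(-4), Add(-3, Mul(-1, 2))) = Mul(Mul(Rational(86, 7), Pow(-4, 2)), Add(-3, Mul(-1, 2))) = Mul(Mul(Rational(86, 7), 16), Add(-3, -2)) = Mul(Rational(1376, 7), -5) = Rational(-6880, 7)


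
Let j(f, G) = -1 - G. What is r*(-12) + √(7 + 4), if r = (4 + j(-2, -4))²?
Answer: -588 + √11 ≈ -584.68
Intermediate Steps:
r = 49 (r = (4 + (-1 - 1*(-4)))² = (4 + (-1 + 4))² = (4 + 3)² = 7² = 49)
r*(-12) + √(7 + 4) = 49*(-12) + √(7 + 4) = -588 + √11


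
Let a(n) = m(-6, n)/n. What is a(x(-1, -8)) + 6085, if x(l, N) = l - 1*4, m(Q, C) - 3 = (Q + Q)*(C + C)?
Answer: 30302/5 ≈ 6060.4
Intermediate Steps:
m(Q, C) = 3 + 4*C*Q (m(Q, C) = 3 + (Q + Q)*(C + C) = 3 + (2*Q)*(2*C) = 3 + 4*C*Q)
x(l, N) = -4 + l (x(l, N) = l - 4 = -4 + l)
a(n) = (3 - 24*n)/n (a(n) = (3 + 4*n*(-6))/n = (3 - 24*n)/n)
a(x(-1, -8)) + 6085 = (-24 + 3/(-4 - 1)) + 6085 = (-24 + 3/(-5)) + 6085 = (-24 + 3*(-⅕)) + 6085 = (-24 - ⅗) + 6085 = -123/5 + 6085 = 30302/5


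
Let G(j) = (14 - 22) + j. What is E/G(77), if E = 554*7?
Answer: 3878/69 ≈ 56.203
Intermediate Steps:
G(j) = -8 + j
E = 3878
E/G(77) = 3878/(-8 + 77) = 3878/69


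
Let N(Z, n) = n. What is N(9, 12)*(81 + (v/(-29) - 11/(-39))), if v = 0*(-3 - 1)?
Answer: 12680/13 ≈ 975.38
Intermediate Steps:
v = 0 (v = 0*(-4) = 0)
N(9, 12)*(81 + (v/(-29) - 11/(-39))) = 12*(81 + (0/(-29) - 11/(-39))) = 12*(81 + (0*(-1/29) - 11*(-1/39))) = 12*(81 + (0 + 11/39)) = 12*(81 + 11/39) = 12*(3170/39) = 12680/13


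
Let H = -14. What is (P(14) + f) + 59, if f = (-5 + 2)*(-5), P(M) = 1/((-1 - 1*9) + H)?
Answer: 1775/24 ≈ 73.958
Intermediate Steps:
P(M) = -1/24 (P(M) = 1/((-1 - 1*9) - 14) = 1/((-1 - 9) - 14) = 1/(-10 - 14) = 1/(-24) = -1/24)
f = 15 (f = -3*(-5) = 15)
(P(14) + f) + 59 = (-1/24 + 15) + 59 = 359/24 + 59 = 1775/24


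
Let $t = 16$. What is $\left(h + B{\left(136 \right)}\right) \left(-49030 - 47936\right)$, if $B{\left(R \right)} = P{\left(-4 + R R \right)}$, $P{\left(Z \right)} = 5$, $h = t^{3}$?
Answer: $-397657566$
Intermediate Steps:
$h = 4096$ ($h = 16^{3} = 4096$)
$B{\left(R \right)} = 5$
$\left(h + B{\left(136 \right)}\right) \left(-49030 - 47936\right) = \left(4096 + 5\right) \left(-49030 - 47936\right) = 4101 \left(-96966\right) = -397657566$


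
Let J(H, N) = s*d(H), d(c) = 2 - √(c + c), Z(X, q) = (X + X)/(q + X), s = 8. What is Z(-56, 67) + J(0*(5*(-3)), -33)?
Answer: 64/11 ≈ 5.8182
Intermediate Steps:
Z(X, q) = 2*X/(X + q) (Z(X, q) = (2*X)/(X + q) = 2*X/(X + q))
d(c) = 2 - √2*√c (d(c) = 2 - √(2*c) = 2 - √2*√c)
J(H, N) = 16 - 8*√2*√H (J(H, N) = 8*(2 - √2*√H) = 16 - 8*√2*√H)
Z(-56, 67) + J(0*(5*(-3)), -33) = 2*(-56)/(-56 + 67) + (16 - 8*√2*√(0*(5*(-3)))) = 2*(-56)/11 + (16 - 8*√2*√(0*(-15))) = 2*(-56)*(1/11) + (16 - 8*√2*√0) = -112/11 + (16 - 8*√2*0) = -112/11 + (16 + 0) = -112/11 + 16 = 64/11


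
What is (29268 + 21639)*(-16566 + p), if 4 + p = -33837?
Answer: -2566069149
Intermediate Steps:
p = -33841 (p = -4 - 33837 = -33841)
(29268 + 21639)*(-16566 + p) = (29268 + 21639)*(-16566 - 33841) = 50907*(-50407) = -2566069149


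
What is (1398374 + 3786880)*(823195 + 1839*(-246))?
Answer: 1922697368454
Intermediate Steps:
(1398374 + 3786880)*(823195 + 1839*(-246)) = 5185254*(823195 - 452394) = 5185254*370801 = 1922697368454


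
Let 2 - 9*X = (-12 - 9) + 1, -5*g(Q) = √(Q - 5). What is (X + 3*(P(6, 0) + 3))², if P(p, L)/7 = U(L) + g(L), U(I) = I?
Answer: 17324/405 - 1442*I*√5/15 ≈ 42.775 - 214.96*I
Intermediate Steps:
g(Q) = -√(-5 + Q)/5 (g(Q) = -√(Q - 5)/5 = -√(-5 + Q)/5)
P(p, L) = 7*L - 7*√(-5 + L)/5 (P(p, L) = 7*(L - √(-5 + L)/5) = 7*L - 7*√(-5 + L)/5)
X = 22/9 (X = 2/9 - ((-12 - 9) + 1)/9 = 2/9 - (-21 + 1)/9 = 2/9 - ⅑*(-20) = 2/9 + 20/9 = 22/9 ≈ 2.4444)
(X + 3*(P(6, 0) + 3))² = (22/9 + 3*((7*0 - 7*√(-5 + 0)/5) + 3))² = (22/9 + 3*((0 - 7*I*√5/5) + 3))² = (22/9 + 3*(-7*I*√5/5 + 3))² = (22/9 + 3*(3 - 7*I*√5/5))² = (22/9 + (9 - 21*I*√5/5))² = (103/9 - 21*I*√5/5)²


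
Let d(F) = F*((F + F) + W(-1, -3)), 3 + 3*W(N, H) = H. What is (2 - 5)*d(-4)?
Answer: -120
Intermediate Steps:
W(N, H) = -1 + H/3
d(F) = F*(-2 + 2*F) (d(F) = F*((F + F) + (-1 + (⅓)*(-3))) = F*(2*F + (-1 - 1)) = F*(2*F - 2) = F*(-2 + 2*F))
(2 - 5)*d(-4) = (2 - 5)*(2*(-4)*(-1 - 4)) = -6*(-4)*(-5) = -3*40 = -120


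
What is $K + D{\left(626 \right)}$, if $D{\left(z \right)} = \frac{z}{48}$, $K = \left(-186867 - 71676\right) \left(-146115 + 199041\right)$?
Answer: $- \frac{328407523319}{24} \approx -1.3684 \cdot 10^{10}$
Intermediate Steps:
$K = -13683646818$ ($K = \left(-258543\right) 52926 = -13683646818$)
$D{\left(z \right)} = \frac{z}{48}$ ($D{\left(z \right)} = z \frac{1}{48} = \frac{z}{48}$)
$K + D{\left(626 \right)} = -13683646818 + \frac{1}{48} \cdot 626 = -13683646818 + \frac{313}{24} = - \frac{328407523319}{24}$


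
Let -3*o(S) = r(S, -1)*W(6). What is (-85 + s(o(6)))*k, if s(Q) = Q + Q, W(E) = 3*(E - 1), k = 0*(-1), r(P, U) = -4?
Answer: 0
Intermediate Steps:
k = 0
W(E) = -3 + 3*E (W(E) = 3*(-1 + E) = -3 + 3*E)
o(S) = 20 (o(S) = -(-4)*(-3 + 3*6)/3 = -(-4)*(-3 + 18)/3 = -(-4)*15/3 = -⅓*(-60) = 20)
s(Q) = 2*Q
(-85 + s(o(6)))*k = (-85 + 2*20)*0 = (-85 + 40)*0 = -45*0 = 0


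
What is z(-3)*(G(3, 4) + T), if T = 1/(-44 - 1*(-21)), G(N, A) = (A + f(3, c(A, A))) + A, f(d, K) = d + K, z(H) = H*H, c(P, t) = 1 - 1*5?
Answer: 1440/23 ≈ 62.609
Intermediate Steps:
c(P, t) = -4 (c(P, t) = 1 - 5 = -4)
z(H) = H²
f(d, K) = K + d
G(N, A) = -1 + 2*A (G(N, A) = (A + (-4 + 3)) + A = (A - 1) + A = (-1 + A) + A = -1 + 2*A)
T = -1/23 (T = 1/(-44 + 21) = 1/(-23) = -1/23 ≈ -0.043478)
z(-3)*(G(3, 4) + T) = (-3)²*((-1 + 2*4) - 1/23) = 9*((-1 + 8) - 1/23) = 9*(7 - 1/23) = 9*(160/23) = 1440/23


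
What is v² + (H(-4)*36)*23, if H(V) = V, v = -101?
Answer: 6889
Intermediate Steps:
v² + (H(-4)*36)*23 = (-101)² - 4*36*23 = 10201 - 144*23 = 10201 - 3312 = 6889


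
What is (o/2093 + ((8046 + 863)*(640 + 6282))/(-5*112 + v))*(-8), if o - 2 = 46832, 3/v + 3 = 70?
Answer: 69168175835680/78523081 ≈ 8.8086e+5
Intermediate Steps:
v = 3/67 (v = 3/(-3 + 70) = 3/67 ≈ 0.044776)
o = 46834 (o = 2 + 46832 = 46834)
(o/2093 + ((8046 + 863)*(640 + 6282))/(-5*112 + v))*(-8) = (46834/2093 + ((8046 + 863)*(640 + 6282))/(-5*112 + 3/67))*(-8) = (46834*(1/2093) + (8909*6922)/(-560 + 3/67))*(-8) = (46834/2093 + 61668098/(-37517/67))*(-8) = (46834/2093 + 61668098*(-67/37517))*(-8) = (46834/2093 - 4131762566/37517)*(-8) = -8646021979460/78523081*(-8) = 69168175835680/78523081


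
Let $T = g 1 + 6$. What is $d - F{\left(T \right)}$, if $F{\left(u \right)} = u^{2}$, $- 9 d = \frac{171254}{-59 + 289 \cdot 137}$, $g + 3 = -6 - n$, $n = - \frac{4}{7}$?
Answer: $- \frac{55609690}{8717247} \approx -6.3793$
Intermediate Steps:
$n = - \frac{4}{7}$ ($n = \left(-4\right) \frac{1}{7} = - \frac{4}{7} \approx -0.57143$)
$g = - \frac{59}{7}$ ($g = -3 - \frac{38}{7} = - \frac{59}{7} \approx -8.4286$)
$d = - \frac{85627}{177903}$ ($d = - \frac{171254 \frac{1}{-59 + 289 \cdot 137}}{9} = - \frac{171254 \frac{1}{-59 + 39593}}{9} = - \frac{171254 \cdot \frac{1}{39534}}{9} = \left(- \frac{1}{9}\right) \frac{85627}{19767} = - \frac{85627}{177903} \approx -0.48131$)
$T = - \frac{17}{7}$ ($T = \left(- \frac{59}{7}\right) 1 + 6 = - \frac{59}{7} + 6 = - \frac{17}{7} \approx -2.4286$)
$d - F{\left(T \right)} = - \frac{85627}{177903} - \left(- \frac{17}{7}\right)^{2} = - \frac{85627}{177903} - \frac{289}{49} = - \frac{55609690}{8717247}$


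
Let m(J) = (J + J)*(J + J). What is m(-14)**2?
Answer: 614656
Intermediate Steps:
m(J) = 4*J**2 (m(J) = (2*J)*(2*J) = 4*J**2)
m(-14)**2 = (4*(-14)**2)**2 = (4*196)**2 = 784**2 = 614656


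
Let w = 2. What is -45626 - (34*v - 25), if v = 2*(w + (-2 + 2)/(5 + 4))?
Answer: -45737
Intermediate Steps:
v = 4 (v = 2*(2 + (-2 + 2)/(5 + 4)) = 2*(2 + 0/9) = 2*(2 + 0*(1/9)) = 2*(2 + 0) = 2*2 = 4)
-45626 - (34*v - 25) = -45626 - (34*4 - 25) = -45626 - (136 - 25) = -45626 - 1*111 = -45626 - 111 = -45737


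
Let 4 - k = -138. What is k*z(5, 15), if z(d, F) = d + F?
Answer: 2840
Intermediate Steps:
z(d, F) = F + d
k = 142 (k = 4 - 1*(-138) = 4 + 138 = 142)
k*z(5, 15) = 142*(15 + 5) = 142*20 = 2840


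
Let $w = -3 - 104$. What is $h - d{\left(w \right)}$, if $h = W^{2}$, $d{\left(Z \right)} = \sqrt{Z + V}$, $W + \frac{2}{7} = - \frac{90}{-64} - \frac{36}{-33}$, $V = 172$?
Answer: $\frac{29691601}{6071296} - \sqrt{65} \approx -3.1718$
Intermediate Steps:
$w = -107$ ($w = -3 - 104 = -107$)
$W = \frac{5449}{2464}$ ($W = - \frac{2}{7} - \left(- \frac{45}{32} - \frac{12}{11}\right) = - \frac{2}{7} - - \frac{879}{352} = - \frac{2}{7} + \left(\frac{45}{32} + \frac{12}{11}\right) = - \frac{2}{7} + \frac{879}{352} = \frac{5449}{2464} \approx 2.2114$)
$d{\left(Z \right)} = \sqrt{172 + Z}$ ($d{\left(Z \right)} = \sqrt{Z + 172} = \sqrt{172 + Z}$)
$h = \frac{29691601}{6071296}$ ($h = \left(\frac{5449}{2464}\right)^{2} = \frac{29691601}{6071296} \approx 4.8905$)
$h - d{\left(w \right)} = \frac{29691601}{6071296} - \sqrt{172 - 107} = \frac{29691601}{6071296} - \sqrt{65}$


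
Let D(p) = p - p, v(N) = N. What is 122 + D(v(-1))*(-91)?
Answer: 122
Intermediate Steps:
D(p) = 0
122 + D(v(-1))*(-91) = 122 + 0*(-91) = 122 + 0 = 122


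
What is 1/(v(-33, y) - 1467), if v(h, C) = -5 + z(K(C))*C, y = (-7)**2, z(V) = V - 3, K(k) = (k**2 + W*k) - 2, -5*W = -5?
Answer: 1/118333 ≈ 8.4507e-6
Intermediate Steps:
W = 1 (W = -1/5*(-5) = 1)
K(k) = -2 + k + k**2 (K(k) = (k**2 + 1*k) - 2 = (k**2 + k) - 2 = (k + k**2) - 2 = -2 + k + k**2)
z(V) = -3 + V
y = 49
v(h, C) = -5 + C*(-5 + C + C**2) (v(h, C) = -5 + (-3 + (-2 + C + C**2))*C = -5 + (-5 + C + C**2)*C = -5 + C*(-5 + C + C**2))
1/(v(-33, y) - 1467) = 1/((-5 + 49*(-5 + 49 + 49**2)) - 1467) = 1/((-5 + 49*(-5 + 49 + 2401)) - 1467) = 1/((-5 + 49*2445) - 1467) = 1/((-5 + 119805) - 1467) = 1/(119800 - 1467) = 1/118333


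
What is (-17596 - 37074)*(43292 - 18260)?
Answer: -1368499440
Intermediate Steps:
(-17596 - 37074)*(43292 - 18260) = -54670*25032 = -1368499440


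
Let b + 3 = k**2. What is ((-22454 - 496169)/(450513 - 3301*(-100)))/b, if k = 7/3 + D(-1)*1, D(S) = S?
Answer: 4667607/8586743 ≈ 0.54358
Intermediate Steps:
k = 4/3 (k = 7/3 - 1*1 = 7*(1/3) - 1 = 7/3 - 1 = 4/3 ≈ 1.3333)
b = -11/9 (b = -3 + (4/3)**2 = -3 + 16/9 = -11/9 ≈ -1.2222)
((-22454 - 496169)/(450513 - 3301*(-100)))/b = ((-22454 - 496169)/(450513 - 3301*(-100)))/(-11/9) = -518623/(450513 + 330100)*(-9/11) = -518623/780613*(-9/11) = 4667607/8586743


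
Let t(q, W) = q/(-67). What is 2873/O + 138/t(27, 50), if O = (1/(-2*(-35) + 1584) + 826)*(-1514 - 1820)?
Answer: -412892036177/1205716095 ≈ -342.45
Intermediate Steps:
t(q, W) = -q/67 (t(q, W) = q*(-1/67) = -q/67)
O = -2277463735/827 (O = (1/(70 + 1584) + 826)*(-3334) = (1/1654 + 826)*(-3334) = (1366205/1654)*(-3334) = -2277463735/827 ≈ -2.7539e+6)
2873/O + 138/t(27, 50) = 2873/(-2277463735/827) + 138/((-1/67*27)) = 2873*(-827/2277463735) + 138/(-27/67) = -139763/133968455 + 138*(-67/27) = -139763/133968455 - 3082/9 = -412892036177/1205716095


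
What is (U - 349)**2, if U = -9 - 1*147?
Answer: 255025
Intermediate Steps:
U = -156 (U = -9 - 147 = -156)
(U - 349)**2 = (-156 - 349)**2 = (-505)**2 = 255025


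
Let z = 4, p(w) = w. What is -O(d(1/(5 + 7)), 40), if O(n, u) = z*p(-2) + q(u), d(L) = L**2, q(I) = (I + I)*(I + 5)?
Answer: -3592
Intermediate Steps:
q(I) = 2*I*(5 + I) (q(I) = (2*I)*(5 + I) = 2*I*(5 + I))
O(n, u) = -8 + 2*u*(5 + u) (O(n, u) = 4*(-2) + 2*u*(5 + u) = -8 + 2*u*(5 + u))
-O(d(1/(5 + 7)), 40) = -(-8 + 2*40*(5 + 40)) = -(-8 + 2*40*45) = -(-8 + 3600) = -1*3592 = -3592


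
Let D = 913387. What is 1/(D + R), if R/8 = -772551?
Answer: -1/5267021 ≈ -1.8986e-7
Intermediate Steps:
R = -6180408 (R = 8*(-772551) = -6180408)
1/(D + R) = 1/(913387 - 6180408) = 1/(-5267021) = -1/5267021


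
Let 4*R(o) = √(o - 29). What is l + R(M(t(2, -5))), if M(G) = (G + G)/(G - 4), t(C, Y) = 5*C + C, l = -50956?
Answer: -50956 + I*√26/4 ≈ -50956.0 + 1.2748*I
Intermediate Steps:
t(C, Y) = 6*C
M(G) = 2*G/(-4 + G) (M(G) = (2*G)/(-4 + G) = 2*G/(-4 + G))
R(o) = √(-29 + o)/4 (R(o) = √(o - 29)/4 = √(-29 + o)/4)
l + R(M(t(2, -5))) = -50956 + √(-29 + 2*(6*2)/(-4 + 6*2))/4 = -50956 + √(-29 + 2*12/(-4 + 12))/4 = -50956 + √(-29 + 2*12/8)/4 = -50956 + √(-29 + 2*12*(⅛))/4 = -50956 + √(-29 + 3)/4 = -50956 + √(-26)/4 = -50956 + (I*√26)/4 = -50956 + I*√26/4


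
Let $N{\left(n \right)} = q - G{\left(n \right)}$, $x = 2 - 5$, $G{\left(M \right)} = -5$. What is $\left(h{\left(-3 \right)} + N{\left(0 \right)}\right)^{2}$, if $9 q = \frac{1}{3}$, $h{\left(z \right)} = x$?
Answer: $\frac{3025}{729} \approx 4.1495$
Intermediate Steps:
$x = -3$
$h{\left(z \right)} = -3$
$q = \frac{1}{27}$ ($q = \frac{1}{9 \cdot 3} = \frac{1}{9} \cdot \frac{1}{3} = \frac{1}{27} \approx 0.037037$)
$N{\left(n \right)} = \frac{136}{27}$ ($N{\left(n \right)} = \frac{1}{27} - -5 = \frac{1}{27} + 5 = \frac{136}{27}$)
$\left(h{\left(-3 \right)} + N{\left(0 \right)}\right)^{2} = \left(-3 + \frac{136}{27}\right)^{2} = \left(\frac{55}{27}\right)^{2} = \frac{3025}{729}$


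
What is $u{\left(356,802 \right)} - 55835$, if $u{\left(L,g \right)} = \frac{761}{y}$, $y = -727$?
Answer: $- \frac{40592806}{727} \approx -55836.0$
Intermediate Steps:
$u{\left(L,g \right)} = - \frac{761}{727}$ ($u{\left(L,g \right)} = \frac{761}{-727} = 761 \left(- \frac{1}{727}\right) = - \frac{761}{727}$)
$u{\left(356,802 \right)} - 55835 = - \frac{761}{727} - 55835 = - \frac{40592806}{727}$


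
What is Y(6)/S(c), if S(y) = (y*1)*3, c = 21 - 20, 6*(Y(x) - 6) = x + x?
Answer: 8/3 ≈ 2.6667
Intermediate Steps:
Y(x) = 6 + x/3 (Y(x) = 6 + (x + x)/6 = 6 + (2*x)/6 = 6 + x/3)
c = 1
S(y) = 3*y (S(y) = y*3 = 3*y)
Y(6)/S(c) = (6 + (1/3)*6)/((3*1)) = (6 + 2)/3 = 8*(1/3) = 8/3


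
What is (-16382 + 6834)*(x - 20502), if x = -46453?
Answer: 639286340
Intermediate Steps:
(-16382 + 6834)*(x - 20502) = (-16382 + 6834)*(-46453 - 20502) = -9548*(-66955) = 639286340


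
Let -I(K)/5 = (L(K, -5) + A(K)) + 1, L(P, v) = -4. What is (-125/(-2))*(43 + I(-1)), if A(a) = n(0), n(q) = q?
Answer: 3625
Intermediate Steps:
A(a) = 0
I(K) = 15 (I(K) = -5*((-4 + 0) + 1) = -5*(-4 + 1) = -5*(-3) = 15)
(-125/(-2))*(43 + I(-1)) = (-125/(-2))*(43 + 15) = -125*(-1/2)*58 = (125/2)*58 = 3625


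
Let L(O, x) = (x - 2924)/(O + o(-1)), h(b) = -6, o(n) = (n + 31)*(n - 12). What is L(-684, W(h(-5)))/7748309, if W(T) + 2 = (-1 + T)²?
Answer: 7/20247406 ≈ 3.4572e-7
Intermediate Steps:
o(n) = (-12 + n)*(31 + n) (o(n) = (31 + n)*(-12 + n) = (-12 + n)*(31 + n))
W(T) = -2 + (-1 + T)²
L(O, x) = (-2924 + x)/(-390 + O) (L(O, x) = (x - 2924)/(O + (-372 + (-1)² + 19*(-1))) = (-2924 + x)/(O + (-372 + 1 - 19)) = (-2924 + x)/(O - 390) = (-2924 + x)/(-390 + O))
L(-684, W(h(-5)))/7748309 = ((-2924 + (-2 + (-1 - 6)²))/(-390 - 684))/7748309 = ((-2924 + (-2 + (-7)²))/(-1074))*(1/7748309) = -(-2924 + (-2 + 49))/1074*(1/7748309) = -(-2924 + 47)/1074*(1/7748309) = -1/1074*(-2877)*(1/7748309) = (959/358)*(1/7748309) = 7/20247406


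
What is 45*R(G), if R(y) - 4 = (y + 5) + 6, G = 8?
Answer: 1035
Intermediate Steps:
R(y) = 15 + y (R(y) = 4 + ((y + 5) + 6) = 4 + ((5 + y) + 6) = 4 + (11 + y) = 15 + y)
45*R(G) = 45*(15 + 8) = 45*23 = 1035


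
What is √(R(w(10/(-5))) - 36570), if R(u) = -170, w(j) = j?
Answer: 2*I*√9185 ≈ 191.68*I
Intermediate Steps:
√(R(w(10/(-5))) - 36570) = √(-170 - 36570) = √(-36740) = 2*I*√9185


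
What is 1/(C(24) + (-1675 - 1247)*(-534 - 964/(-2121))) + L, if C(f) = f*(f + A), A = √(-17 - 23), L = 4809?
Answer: 1461698533724467855145/303950620405401796 - 1499547*I*√10/75987655101350449 ≈ 4809.0 - 6.2405e-11*I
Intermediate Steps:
A = 2*I*√10 (A = √(-40) = 2*I*√10 ≈ 6.3246*I)
C(f) = f*(f + 2*I*√10)
1/(C(24) + (-1675 - 1247)*(-534 - 964/(-2121))) + L = 1/(24*(24 + 2*I*√10) + (-1675 - 1247)*(-534 - 964/(-2121))) + 4809 = 1/((576 + 48*I*√10) - 2922*(-534 - 964*(-1/2121))) + 4809 = 1/((576 + 48*I*√10) - 2922*(-534 + 964/2121)) + 4809 = 1/((576 + 48*I*√10) - 2922*(-1131650/2121)) + 4809 = 1/((576 + 48*I*√10) + 1102227100/707) + 4809 = 1/(1102634332/707 + 48*I*√10) + 4809 = 4809 + 1/(1102634332/707 + 48*I*√10)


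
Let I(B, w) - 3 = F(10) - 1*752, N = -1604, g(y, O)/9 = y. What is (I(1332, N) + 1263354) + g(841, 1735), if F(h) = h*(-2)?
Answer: 1270154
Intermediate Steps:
g(y, O) = 9*y
F(h) = -2*h
I(B, w) = -769 (I(B, w) = 3 + (-2*10 - 1*752) = 3 + (-20 - 752) = 3 - 772 = -769)
(I(1332, N) + 1263354) + g(841, 1735) = (-769 + 1263354) + 9*841 = 1262585 + 7569 = 1270154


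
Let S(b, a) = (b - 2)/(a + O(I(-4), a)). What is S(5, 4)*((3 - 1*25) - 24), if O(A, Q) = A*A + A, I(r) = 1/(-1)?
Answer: -69/2 ≈ -34.500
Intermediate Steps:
I(r) = -1
O(A, Q) = A + A² (O(A, Q) = A² + A = A + A²)
S(b, a) = (-2 + b)/a (S(b, a) = (b - 2)/(a - (1 - 1)) = (-2 + b)/(a - 1*0) = (-2 + b)/(a + 0) = (-2 + b)/a)
S(5, 4)*((3 - 1*25) - 24) = ((-2 + 5)/4)*((3 - 1*25) - 24) = ((¼)*3)*((3 - 25) - 24) = 3*(-22 - 24)/4 = (¾)*(-46) = -69/2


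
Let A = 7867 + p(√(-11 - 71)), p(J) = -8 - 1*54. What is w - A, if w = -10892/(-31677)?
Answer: -247228093/31677 ≈ -7804.7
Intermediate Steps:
w = 10892/31677 (w = -10892*(-1/31677) = 10892/31677 ≈ 0.34385)
p(J) = -62 (p(J) = -8 - 54 = -62)
A = 7805 (A = 7867 - 62 = 7805)
w - A = 10892/31677 - 1*7805 = 10892/31677 - 7805 = -247228093/31677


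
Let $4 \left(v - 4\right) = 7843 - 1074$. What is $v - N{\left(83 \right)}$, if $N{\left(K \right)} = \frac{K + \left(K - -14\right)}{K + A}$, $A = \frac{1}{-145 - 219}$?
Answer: $\frac{204719555}{120844} \approx 1694.1$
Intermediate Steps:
$v = \frac{6785}{4}$ ($v = 4 + \frac{7843 - 1074}{4} = 4 + \frac{1}{4} \cdot 6769 = 4 + \frac{6769}{4} = \frac{6785}{4} \approx 1696.3$)
$A = - \frac{1}{364}$ ($A = \frac{1}{-364} = - \frac{1}{364} \approx -0.0027473$)
$N{\left(K \right)} = \frac{14 + 2 K}{- \frac{1}{364} + K}$ ($N{\left(K \right)} = \frac{K + \left(K - -14\right)}{K - \frac{1}{364}} = \frac{K + \left(K + 14\right)}{- \frac{1}{364} + K} = \frac{K + \left(14 + K\right)}{- \frac{1}{364} + K} = \frac{14 + 2 K}{- \frac{1}{364} + K}$)
$v - N{\left(83 \right)} = \frac{6785}{4} - \frac{728 \left(7 + 83\right)}{-1 + 364 \cdot 83} = \frac{6785}{4} - 728 \frac{1}{-1 + 30212} \cdot 90 = \frac{6785}{4} - 728 \cdot \frac{1}{30211} \cdot 90 = \frac{6785}{4} - \frac{65520}{30211} = \frac{204719555}{120844}$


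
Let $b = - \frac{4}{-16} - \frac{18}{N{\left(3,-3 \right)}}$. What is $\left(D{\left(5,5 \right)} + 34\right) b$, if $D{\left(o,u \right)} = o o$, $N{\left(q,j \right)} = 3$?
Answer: $- \frac{1357}{4} \approx -339.25$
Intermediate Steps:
$D{\left(o,u \right)} = o^{2}$
$b = - \frac{23}{4}$ ($b = - \frac{4}{-16} - \frac{18}{3} = \left(-4\right) \left(- \frac{1}{16}\right) - 6 = \frac{1}{4} - 6 = - \frac{23}{4} \approx -5.75$)
$\left(D{\left(5,5 \right)} + 34\right) b = \left(5^{2} + 34\right) \left(- \frac{23}{4}\right) = \left(25 + 34\right) \left(- \frac{23}{4}\right) = 59 \left(- \frac{23}{4}\right) = - \frac{1357}{4}$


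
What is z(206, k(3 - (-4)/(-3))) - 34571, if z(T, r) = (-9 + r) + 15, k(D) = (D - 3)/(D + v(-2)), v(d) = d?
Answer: -34561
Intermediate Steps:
k(D) = (-3 + D)/(-2 + D) (k(D) = (D - 3)/(D - 2) = (-3 + D)/(-2 + D))
z(T, r) = 6 + r
z(206, k(3 - (-4)/(-3))) - 34571 = (6 + (-3 + (3 - (-4)/(-3)))/(-2 + (3 - (-4)/(-3)))) - 34571 = (6 + (-3 + (3 - (-4)*(-1)/3))/(-2 + (3 - (-4)*(-1)/3))) - 34571 = (6 + (-3 + (3 - 1*4/3))/(-2 + (3 - 1*4/3))) - 34571 = (6 + (-3 + (3 - 4/3))/(-2 + (3 - 4/3))) - 34571 = (6 + (-3 + 5/3)/(-2 + 5/3)) - 34571 = (6 - 4/3/(-1/3)) - 34571 = (6 - 3*(-4/3)) - 34571 = (6 + 4) - 34571 = 10 - 34571 = -34561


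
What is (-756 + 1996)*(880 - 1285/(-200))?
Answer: 1099167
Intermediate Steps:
(-756 + 1996)*(880 - 1285/(-200)) = 1240*(880 - 1285*(-1/200)) = 1240*(880 + 257/40) = 1240*(35457/40) = 1099167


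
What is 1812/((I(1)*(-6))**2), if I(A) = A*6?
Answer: 151/108 ≈ 1.3981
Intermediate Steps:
I(A) = 6*A
1812/((I(1)*(-6))**2) = 1812/(((6*1)*(-6))**2) = 1812/((6*(-6))**2) = 1812/((-36)**2) = 1812/1296 = 1812*(1/1296) = 151/108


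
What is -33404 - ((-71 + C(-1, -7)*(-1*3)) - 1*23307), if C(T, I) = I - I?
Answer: -10026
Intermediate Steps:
C(T, I) = 0
-33404 - ((-71 + C(-1, -7)*(-1*3)) - 1*23307) = -33404 - ((-71 + 0*(-1*3)) - 1*23307) = -33404 - ((-71 + 0*(-3)) - 23307) = -33404 - ((-71 + 0) - 23307) = -33404 - (-71 - 23307) = -33404 - 1*(-23378) = -33404 + 23378 = -10026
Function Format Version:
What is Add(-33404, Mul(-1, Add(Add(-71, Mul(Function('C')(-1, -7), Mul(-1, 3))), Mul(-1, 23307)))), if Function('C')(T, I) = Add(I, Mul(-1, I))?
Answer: -10026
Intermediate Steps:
Function('C')(T, I) = 0
Add(-33404, Mul(-1, Add(Add(-71, Mul(Function('C')(-1, -7), Mul(-1, 3))), Mul(-1, 23307)))) = Add(-33404, Mul(-1, Add(Add(-71, Mul(0, Mul(-1, 3))), Mul(-1, 23307)))) = Add(-33404, Mul(-1, Add(Add(-71, Mul(0, -3)), -23307))) = Add(-33404, Mul(-1, Add(Add(-71, 0), -23307))) = Add(-33404, Mul(-1, Add(-71, -23307))) = Add(-33404, Mul(-1, -23378)) = Add(-33404, 23378) = -10026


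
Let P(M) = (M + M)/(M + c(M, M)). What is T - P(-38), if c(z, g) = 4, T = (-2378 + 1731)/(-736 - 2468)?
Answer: -110753/54468 ≈ -2.0334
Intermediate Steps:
T = 647/3204 (T = -647/(-3204) = -647*(-1/3204) = 647/3204 ≈ 0.20194)
P(M) = 2*M/(4 + M) (P(M) = (M + M)/(M + 4) = (2*M)/(4 + M) = 2*M/(4 + M))
T - P(-38) = 647/3204 - 2*(-38)/(4 - 38) = 647/3204 - 2*(-38)/(-34) = 647/3204 - 2*(-38)*(-1)/34 = 647/3204 - 1*38/17 = 647/3204 - 38/17 = -110753/54468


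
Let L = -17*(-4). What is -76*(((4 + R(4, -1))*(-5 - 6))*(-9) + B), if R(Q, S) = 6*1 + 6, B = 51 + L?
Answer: -129428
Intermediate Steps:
L = 68
B = 119 (B = 51 + 68 = 119)
R(Q, S) = 12 (R(Q, S) = 6 + 6 = 12)
-76*(((4 + R(4, -1))*(-5 - 6))*(-9) + B) = -76*(((4 + 12)*(-5 - 6))*(-9) + 119) = -76*((16*(-11))*(-9) + 119) = -76*(-176*(-9) + 119) = -76*(1584 + 119) = -76*1703 = -129428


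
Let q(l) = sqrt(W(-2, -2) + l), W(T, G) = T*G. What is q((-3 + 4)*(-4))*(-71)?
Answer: 0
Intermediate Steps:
W(T, G) = G*T
q(l) = sqrt(4 + l) (q(l) = sqrt(-2*(-2) + l) = sqrt(4 + l))
q((-3 + 4)*(-4))*(-71) = sqrt(4 + (-3 + 4)*(-4))*(-71) = sqrt(4 + 1*(-4))*(-71) = sqrt(4 - 4)*(-71) = sqrt(0)*(-71) = 0*(-71) = 0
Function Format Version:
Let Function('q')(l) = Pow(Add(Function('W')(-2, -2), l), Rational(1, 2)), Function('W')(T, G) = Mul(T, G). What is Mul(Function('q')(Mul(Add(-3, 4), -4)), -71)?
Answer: 0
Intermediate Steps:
Function('W')(T, G) = Mul(G, T)
Function('q')(l) = Pow(Add(4, l), Rational(1, 2)) (Function('q')(l) = Pow(Add(Mul(-2, -2), l), Rational(1, 2)) = Pow(Add(4, l), Rational(1, 2)))
Mul(Function('q')(Mul(Add(-3, 4), -4)), -71) = Mul(Pow(Add(4, Mul(Add(-3, 4), -4)), Rational(1, 2)), -71) = Mul(Pow(Add(4, Mul(1, -4)), Rational(1, 2)), -71) = Mul(Pow(Add(4, -4), Rational(1, 2)), -71) = Mul(Pow(0, Rational(1, 2)), -71) = Mul(0, -71) = 0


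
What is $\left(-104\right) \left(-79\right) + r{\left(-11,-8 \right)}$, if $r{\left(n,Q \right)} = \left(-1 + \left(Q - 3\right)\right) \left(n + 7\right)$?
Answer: $8264$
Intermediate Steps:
$r{\left(n,Q \right)} = \left(-4 + Q\right) \left(7 + n\right)$ ($r{\left(n,Q \right)} = \left(-1 + \left(Q - 3\right)\right) \left(7 + n\right) = \left(-1 + \left(-3 + Q\right)\right) \left(7 + n\right) = \left(-4 + Q\right) \left(7 + n\right)$)
$\left(-104\right) \left(-79\right) + r{\left(-11,-8 \right)} = \left(-104\right) \left(-79\right) - -48 = 8216 + \left(-28 + 44 - 56 + 88\right) = 8216 + 48 = 8264$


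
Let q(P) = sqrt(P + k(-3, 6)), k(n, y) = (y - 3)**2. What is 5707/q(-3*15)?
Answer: -5707*I/6 ≈ -951.17*I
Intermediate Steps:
k(n, y) = (-3 + y)**2
q(P) = sqrt(9 + P) (q(P) = sqrt(P + (-3 + 6)**2) = sqrt(P + 3**2) = sqrt(P + 9) = sqrt(9 + P))
5707/q(-3*15) = 5707/(sqrt(9 - 3*15)) = 5707/(sqrt(9 - 45)) = 5707/(sqrt(-36)) = 5707/((6*I)) = 5707*(-I/6) = -5707*I/6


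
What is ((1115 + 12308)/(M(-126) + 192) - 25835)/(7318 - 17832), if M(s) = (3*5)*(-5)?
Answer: 214948/87867 ≈ 2.4463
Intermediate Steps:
M(s) = -75 (M(s) = 15*(-5) = -75)
((1115 + 12308)/(M(-126) + 192) - 25835)/(7318 - 17832) = ((1115 + 12308)/(-75 + 192) - 25835)/(7318 - 17832) = (13423/117 - 25835)/(-10514) = (13423*(1/117) - 25835)*(-1/10514) = (13423/117 - 25835)*(-1/10514) = -3009272/117*(-1/10514) = 214948/87867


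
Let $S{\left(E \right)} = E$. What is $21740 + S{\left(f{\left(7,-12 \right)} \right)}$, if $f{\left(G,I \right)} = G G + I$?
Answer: $21777$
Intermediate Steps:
$f{\left(G,I \right)} = I + G^{2}$ ($f{\left(G,I \right)} = G^{2} + I = I + G^{2}$)
$21740 + S{\left(f{\left(7,-12 \right)} \right)} = 21740 - \left(12 - 7^{2}\right) = 21740 + \left(-12 + 49\right) = 21740 + 37 = 21777$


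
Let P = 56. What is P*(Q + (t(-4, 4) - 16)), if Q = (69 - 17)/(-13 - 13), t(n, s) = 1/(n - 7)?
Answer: -11144/11 ≈ -1013.1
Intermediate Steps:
t(n, s) = 1/(-7 + n)
Q = -2 (Q = 52/(-26) = 52*(-1/26) = -2)
P*(Q + (t(-4, 4) - 16)) = 56*(-2 + (1/(-7 - 4) - 16)) = 56*(-2 + (1/(-11) - 16)) = 56*(-2 + (-1/11 - 16)) = 56*(-2 - 177/11) = 56*(-199/11) = -11144/11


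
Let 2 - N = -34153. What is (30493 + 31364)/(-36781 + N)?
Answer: -61857/2626 ≈ -23.556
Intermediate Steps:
N = 34155 (N = 2 - 1*(-34153) = 2 + 34153 = 34155)
(30493 + 31364)/(-36781 + N) = (30493 + 31364)/(-36781 + 34155) = 61857/(-2626) = 61857*(-1/2626) = -61857/2626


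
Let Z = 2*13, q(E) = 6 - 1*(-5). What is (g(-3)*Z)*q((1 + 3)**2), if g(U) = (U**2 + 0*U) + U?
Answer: 1716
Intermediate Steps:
g(U) = U + U**2 (g(U) = (U**2 + 0) + U = U**2 + U = U + U**2)
q(E) = 11 (q(E) = 6 + 5 = 11)
Z = 26
(g(-3)*Z)*q((1 + 3)**2) = (-3*(1 - 3)*26)*11 = (-3*(-2)*26)*11 = (6*26)*11 = 156*11 = 1716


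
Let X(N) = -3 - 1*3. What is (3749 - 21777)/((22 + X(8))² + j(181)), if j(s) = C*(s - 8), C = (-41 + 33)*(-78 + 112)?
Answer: 4507/11700 ≈ 0.38521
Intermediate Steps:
X(N) = -6 (X(N) = -3 - 3 = -6)
C = -272 (C = -8*34 = -272)
j(s) = 2176 - 272*s (j(s) = -272*(s - 8) = -272*(-8 + s) = 2176 - 272*s)
(3749 - 21777)/((22 + X(8))² + j(181)) = (3749 - 21777)/((22 - 6)² + (2176 - 272*181)) = -18028/(16² + (2176 - 49232)) = -18028/(256 - 47056) = -18028/(-46800) = -18028*(-1/46800) = 4507/11700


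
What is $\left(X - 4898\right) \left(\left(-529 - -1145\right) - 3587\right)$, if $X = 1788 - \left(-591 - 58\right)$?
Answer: $7311631$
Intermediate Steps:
$X = 2437$ ($X = 1788 - \left(-591 - 58\right) = 1788 - -649 = 1788 + 649 = 2437$)
$\left(X - 4898\right) \left(\left(-529 - -1145\right) - 3587\right) = \left(2437 - 4898\right) \left(\left(-529 - -1145\right) - 3587\right) = - 2461 \left(\left(-529 + 1145\right) - 3587\right) = - 2461 \left(616 - 3587\right) = \left(-2461\right) \left(-2971\right) = 7311631$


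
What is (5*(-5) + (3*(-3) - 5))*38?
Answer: -1482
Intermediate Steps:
(5*(-5) + (3*(-3) - 5))*38 = (-25 + (-9 - 5))*38 = (-25 - 14)*38 = -39*38 = -1482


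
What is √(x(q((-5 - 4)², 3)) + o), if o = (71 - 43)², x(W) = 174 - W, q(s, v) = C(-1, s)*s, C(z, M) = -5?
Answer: √1363 ≈ 36.919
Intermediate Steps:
q(s, v) = -5*s
o = 784 (o = 28² = 784)
√(x(q((-5 - 4)², 3)) + o) = √((174 - (-5)*(-5 - 4)²) + 784) = √((174 - (-5)*(-9)²) + 784) = √((174 - (-5)*81) + 784) = √((174 - 1*(-405)) + 784) = √((174 + 405) + 784) = √(579 + 784) = √1363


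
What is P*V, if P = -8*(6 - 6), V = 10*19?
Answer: 0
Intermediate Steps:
V = 190
P = 0 (P = -8*0 = 0)
P*V = 0*190 = 0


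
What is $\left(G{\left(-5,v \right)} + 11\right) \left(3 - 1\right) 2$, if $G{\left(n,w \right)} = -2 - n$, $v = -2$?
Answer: $56$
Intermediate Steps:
$\left(G{\left(-5,v \right)} + 11\right) \left(3 - 1\right) 2 = \left(\left(-2 - -5\right) + 11\right) \left(3 - 1\right) 2 = \left(\left(-2 + 5\right) + 11\right) 2 \cdot 2 = \left(3 + 11\right) 4 = 14 \cdot 4 = 56$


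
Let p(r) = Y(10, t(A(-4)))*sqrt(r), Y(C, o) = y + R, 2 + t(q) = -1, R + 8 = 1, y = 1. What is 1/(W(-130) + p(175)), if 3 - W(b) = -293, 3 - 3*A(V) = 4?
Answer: 74/20329 + 15*sqrt(7)/40658 ≈ 0.0046162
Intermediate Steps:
R = -7 (R = -8 + 1 = -7)
A(V) = -1/3 (A(V) = 1 - 1/3*4 = 1 - 4/3 = -1/3)
t(q) = -3 (t(q) = -2 - 1 = -3)
W(b) = 296 (W(b) = 3 - 1*(-293) = 3 + 293 = 296)
Y(C, o) = -6 (Y(C, o) = 1 - 7 = -6)
p(r) = -6*sqrt(r)
1/(W(-130) + p(175)) = 1/(296 - 30*sqrt(7))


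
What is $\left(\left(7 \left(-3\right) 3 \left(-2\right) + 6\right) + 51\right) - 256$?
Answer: $-73$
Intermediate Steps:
$\left(\left(7 \left(-3\right) 3 \left(-2\right) + 6\right) + 51\right) - 256 = \left(\left(7 \left(\left(-9\right) \left(-2\right)\right) + 6\right) + 51\right) - 256 = \left(\left(7 \cdot 18 + 6\right) + 51\right) - 256 = \left(\left(126 + 6\right) + 51\right) - 256 = \left(132 + 51\right) - 256 = 183 - 256 = -73$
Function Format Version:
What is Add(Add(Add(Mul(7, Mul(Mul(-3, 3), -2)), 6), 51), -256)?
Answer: -73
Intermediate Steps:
Add(Add(Add(Mul(7, Mul(Mul(-3, 3), -2)), 6), 51), -256) = Add(Add(Add(Mul(7, Mul(-9, -2)), 6), 51), -256) = Add(Add(Add(Mul(7, 18), 6), 51), -256) = Add(Add(Add(126, 6), 51), -256) = Add(Add(132, 51), -256) = Add(183, -256) = -73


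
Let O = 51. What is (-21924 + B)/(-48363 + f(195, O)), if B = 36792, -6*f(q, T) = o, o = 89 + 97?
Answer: -7434/24197 ≈ -0.30723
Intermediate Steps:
o = 186
f(q, T) = -31 (f(q, T) = -1/6*186 = -31)
(-21924 + B)/(-48363 + f(195, O)) = (-21924 + 36792)/(-48363 - 31) = 14868/(-48394) = 14868*(-1/48394) = -7434/24197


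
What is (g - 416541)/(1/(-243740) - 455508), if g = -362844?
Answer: 189967299900/111025519921 ≈ 1.7110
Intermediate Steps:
(g - 416541)/(1/(-243740) - 455508) = (-362844 - 416541)/(1/(-243740) - 455508) = -779385/(-1/243740 - 455508) = -779385/(-111025519921/243740) = -779385*(-243740/111025519921) = 189967299900/111025519921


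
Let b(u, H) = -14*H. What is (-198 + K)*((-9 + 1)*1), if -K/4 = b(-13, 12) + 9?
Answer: -3504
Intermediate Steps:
K = 636 (K = -4*(-14*12 + 9) = -4*(-168 + 9) = -4*(-159) = 636)
(-198 + K)*((-9 + 1)*1) = (-198 + 636)*((-9 + 1)*1) = 438*(-8*1) = 438*(-8) = -3504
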